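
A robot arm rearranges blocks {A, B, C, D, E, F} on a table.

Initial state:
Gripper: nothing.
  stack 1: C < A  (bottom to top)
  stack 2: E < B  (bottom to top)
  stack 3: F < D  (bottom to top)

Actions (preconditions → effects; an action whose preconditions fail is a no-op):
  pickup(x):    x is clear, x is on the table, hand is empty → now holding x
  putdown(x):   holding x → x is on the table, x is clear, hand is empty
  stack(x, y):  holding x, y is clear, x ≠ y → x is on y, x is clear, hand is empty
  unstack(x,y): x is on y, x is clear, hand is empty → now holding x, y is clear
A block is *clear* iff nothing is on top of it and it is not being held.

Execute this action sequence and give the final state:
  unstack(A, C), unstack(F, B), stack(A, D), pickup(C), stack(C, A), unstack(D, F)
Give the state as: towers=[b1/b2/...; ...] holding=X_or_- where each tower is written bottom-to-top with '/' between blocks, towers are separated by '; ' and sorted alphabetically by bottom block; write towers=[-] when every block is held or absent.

step 1 (unstack(A, C)): towers=[C; E/B; F/D] holding=A
step 2 (unstack(F, B)) [no-op]: towers=[C; E/B; F/D] holding=A
step 3 (stack(A, D)): towers=[C; E/B; F/D/A] holding=-
step 4 (pickup(C)): towers=[E/B; F/D/A] holding=C
step 5 (stack(C, A)): towers=[E/B; F/D/A/C] holding=-
step 6 (unstack(D, F)) [no-op]: towers=[E/B; F/D/A/C] holding=-

towers=[E/B; F/D/A/C] holding=-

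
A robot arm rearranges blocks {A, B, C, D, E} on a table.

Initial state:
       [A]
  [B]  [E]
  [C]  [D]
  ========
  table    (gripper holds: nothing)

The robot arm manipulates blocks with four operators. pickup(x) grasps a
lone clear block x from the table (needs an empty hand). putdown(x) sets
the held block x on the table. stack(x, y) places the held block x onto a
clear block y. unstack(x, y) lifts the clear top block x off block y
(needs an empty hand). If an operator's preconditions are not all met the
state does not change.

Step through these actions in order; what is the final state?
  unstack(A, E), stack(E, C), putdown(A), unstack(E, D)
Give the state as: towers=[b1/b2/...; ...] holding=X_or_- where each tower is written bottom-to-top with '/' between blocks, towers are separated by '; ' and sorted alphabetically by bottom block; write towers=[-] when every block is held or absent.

step 1 (unstack(A, E)): towers=[C/B; D/E] holding=A
step 2 (stack(E, C)) [no-op]: towers=[C/B; D/E] holding=A
step 3 (putdown(A)): towers=[A; C/B; D/E] holding=-
step 4 (unstack(E, D)): towers=[A; C/B; D] holding=E

towers=[A; C/B; D] holding=E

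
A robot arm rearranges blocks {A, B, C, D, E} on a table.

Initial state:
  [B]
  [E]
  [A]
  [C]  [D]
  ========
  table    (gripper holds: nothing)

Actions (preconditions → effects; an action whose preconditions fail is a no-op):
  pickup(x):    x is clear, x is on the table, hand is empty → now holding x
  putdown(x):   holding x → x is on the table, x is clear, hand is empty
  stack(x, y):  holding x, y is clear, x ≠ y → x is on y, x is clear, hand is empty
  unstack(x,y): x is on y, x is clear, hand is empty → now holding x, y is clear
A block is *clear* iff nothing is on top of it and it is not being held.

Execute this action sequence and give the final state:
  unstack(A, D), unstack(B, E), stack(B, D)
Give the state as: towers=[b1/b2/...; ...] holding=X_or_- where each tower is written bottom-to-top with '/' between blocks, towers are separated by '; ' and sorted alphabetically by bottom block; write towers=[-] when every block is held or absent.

step 1 (unstack(A, D)) [no-op]: towers=[C/A/E/B; D] holding=-
step 2 (unstack(B, E)): towers=[C/A/E; D] holding=B
step 3 (stack(B, D)): towers=[C/A/E; D/B] holding=-

towers=[C/A/E; D/B] holding=-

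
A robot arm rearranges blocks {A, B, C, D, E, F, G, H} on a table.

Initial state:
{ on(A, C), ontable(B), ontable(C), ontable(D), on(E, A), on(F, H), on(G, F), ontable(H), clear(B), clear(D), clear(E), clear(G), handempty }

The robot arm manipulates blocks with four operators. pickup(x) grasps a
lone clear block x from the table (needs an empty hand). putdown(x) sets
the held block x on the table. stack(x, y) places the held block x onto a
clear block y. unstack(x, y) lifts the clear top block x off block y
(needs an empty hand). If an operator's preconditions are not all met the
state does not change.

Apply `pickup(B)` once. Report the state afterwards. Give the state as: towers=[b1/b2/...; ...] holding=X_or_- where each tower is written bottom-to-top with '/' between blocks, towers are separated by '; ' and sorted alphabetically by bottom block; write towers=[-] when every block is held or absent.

towers=[C/A/E; D; H/F/G] holding=B

before: towers=[B; C/A/E; D; H/F/G] holding=-
pre[pickup(B)]: clear(B) yes, ontable(B) yes, handempty yes
all met → apply pickup(B)
after:  towers=[C/A/E; D; H/F/G] holding=B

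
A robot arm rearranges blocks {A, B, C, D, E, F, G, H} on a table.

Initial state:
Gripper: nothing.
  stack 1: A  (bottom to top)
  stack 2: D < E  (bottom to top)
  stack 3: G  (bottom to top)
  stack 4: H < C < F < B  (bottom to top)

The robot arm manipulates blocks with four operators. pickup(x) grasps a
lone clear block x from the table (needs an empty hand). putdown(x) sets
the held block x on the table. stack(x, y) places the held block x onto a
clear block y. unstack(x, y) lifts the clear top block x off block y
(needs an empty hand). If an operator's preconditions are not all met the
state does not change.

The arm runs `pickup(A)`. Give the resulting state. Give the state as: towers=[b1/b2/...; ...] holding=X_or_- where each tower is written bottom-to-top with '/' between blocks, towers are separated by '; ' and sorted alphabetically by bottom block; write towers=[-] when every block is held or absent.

before: towers=[A; D/E; G; H/C/F/B] holding=-
pre[pickup(A)]: clear(A) ✓, ontable(A) ✓, handempty ✓
all met → apply pickup(A)
after:  towers=[D/E; G; H/C/F/B] holding=A

towers=[D/E; G; H/C/F/B] holding=A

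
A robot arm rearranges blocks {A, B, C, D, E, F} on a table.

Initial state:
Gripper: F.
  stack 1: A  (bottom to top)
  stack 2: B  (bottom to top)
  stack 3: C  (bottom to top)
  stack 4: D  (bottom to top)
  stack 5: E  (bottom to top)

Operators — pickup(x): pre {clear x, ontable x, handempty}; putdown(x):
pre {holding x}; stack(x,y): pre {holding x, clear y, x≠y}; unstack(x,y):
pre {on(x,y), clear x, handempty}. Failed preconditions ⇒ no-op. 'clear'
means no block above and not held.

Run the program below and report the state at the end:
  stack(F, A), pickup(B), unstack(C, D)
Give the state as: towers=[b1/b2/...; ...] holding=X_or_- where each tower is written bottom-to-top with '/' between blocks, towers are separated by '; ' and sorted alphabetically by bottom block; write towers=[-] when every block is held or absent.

towers=[A/F; C; D; E] holding=B

step 1 (stack(F, A)): towers=[A/F; B; C; D; E] holding=-
step 2 (pickup(B)): towers=[A/F; C; D; E] holding=B
step 3 (unstack(C, D)) [no-op]: towers=[A/F; C; D; E] holding=B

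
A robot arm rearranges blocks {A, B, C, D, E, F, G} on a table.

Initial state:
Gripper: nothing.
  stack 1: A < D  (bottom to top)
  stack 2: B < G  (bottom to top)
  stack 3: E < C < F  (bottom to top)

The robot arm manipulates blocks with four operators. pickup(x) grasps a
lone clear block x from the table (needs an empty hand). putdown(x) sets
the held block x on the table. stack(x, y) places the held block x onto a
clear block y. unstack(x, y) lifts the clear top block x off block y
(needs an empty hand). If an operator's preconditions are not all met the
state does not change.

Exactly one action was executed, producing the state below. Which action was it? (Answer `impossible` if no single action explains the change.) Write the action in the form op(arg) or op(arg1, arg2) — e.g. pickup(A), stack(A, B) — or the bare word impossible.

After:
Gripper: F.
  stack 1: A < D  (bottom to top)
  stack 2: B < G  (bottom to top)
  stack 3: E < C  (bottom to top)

target: towers=[A/D; B/G; E/C] holding=F
     unstack(F, C) → towers=[A/D; B/G; E/C] holding=F  ← match
     unstack(G, B) → towers=[A/D; B; E/C/F] holding=G
     unstack(D, A) → towers=[A; B/G; E/C/F] holding=D

unstack(F, C)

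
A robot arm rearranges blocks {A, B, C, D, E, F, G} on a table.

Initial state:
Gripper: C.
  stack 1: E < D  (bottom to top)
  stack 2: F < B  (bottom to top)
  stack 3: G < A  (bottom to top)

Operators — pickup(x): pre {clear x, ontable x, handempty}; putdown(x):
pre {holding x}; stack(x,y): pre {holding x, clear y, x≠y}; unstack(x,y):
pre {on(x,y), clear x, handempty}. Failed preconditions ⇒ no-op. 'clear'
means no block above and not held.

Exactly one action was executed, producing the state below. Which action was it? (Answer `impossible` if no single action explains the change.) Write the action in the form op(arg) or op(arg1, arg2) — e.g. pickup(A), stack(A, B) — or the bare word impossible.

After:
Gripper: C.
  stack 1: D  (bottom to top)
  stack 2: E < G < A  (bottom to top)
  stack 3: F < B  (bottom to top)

impossible

target: towers=[D; E/G/A; F/B] holding=C
        putdown(C) → towers=[C; E/D; F/B; G/A] holding=-
       stack(C, B) → towers=[E/D; F/B/C; G/A] holding=-
       stack(C, D) → towers=[E/D/C; F/B; G/A] holding=-
       stack(C, A) → towers=[E/D; F/B; G/A/C] holding=-
none of the 4 applicable actions match → impossible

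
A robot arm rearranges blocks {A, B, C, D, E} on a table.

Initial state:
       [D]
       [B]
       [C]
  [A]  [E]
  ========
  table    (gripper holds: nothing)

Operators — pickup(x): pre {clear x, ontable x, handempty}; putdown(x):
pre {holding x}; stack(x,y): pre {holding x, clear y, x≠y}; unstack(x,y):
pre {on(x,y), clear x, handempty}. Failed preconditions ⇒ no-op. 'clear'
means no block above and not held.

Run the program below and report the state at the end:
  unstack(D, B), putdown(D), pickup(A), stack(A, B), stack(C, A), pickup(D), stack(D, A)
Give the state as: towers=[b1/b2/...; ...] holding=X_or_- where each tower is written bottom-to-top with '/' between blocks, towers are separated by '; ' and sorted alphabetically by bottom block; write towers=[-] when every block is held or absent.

towers=[E/C/B/A/D] holding=-

step 1 (unstack(D, B)): towers=[A; E/C/B] holding=D
step 2 (putdown(D)): towers=[A; D; E/C/B] holding=-
step 3 (pickup(A)): towers=[D; E/C/B] holding=A
step 4 (stack(A, B)): towers=[D; E/C/B/A] holding=-
step 5 (stack(C, A)) [no-op]: towers=[D; E/C/B/A] holding=-
step 6 (pickup(D)): towers=[E/C/B/A] holding=D
step 7 (stack(D, A)): towers=[E/C/B/A/D] holding=-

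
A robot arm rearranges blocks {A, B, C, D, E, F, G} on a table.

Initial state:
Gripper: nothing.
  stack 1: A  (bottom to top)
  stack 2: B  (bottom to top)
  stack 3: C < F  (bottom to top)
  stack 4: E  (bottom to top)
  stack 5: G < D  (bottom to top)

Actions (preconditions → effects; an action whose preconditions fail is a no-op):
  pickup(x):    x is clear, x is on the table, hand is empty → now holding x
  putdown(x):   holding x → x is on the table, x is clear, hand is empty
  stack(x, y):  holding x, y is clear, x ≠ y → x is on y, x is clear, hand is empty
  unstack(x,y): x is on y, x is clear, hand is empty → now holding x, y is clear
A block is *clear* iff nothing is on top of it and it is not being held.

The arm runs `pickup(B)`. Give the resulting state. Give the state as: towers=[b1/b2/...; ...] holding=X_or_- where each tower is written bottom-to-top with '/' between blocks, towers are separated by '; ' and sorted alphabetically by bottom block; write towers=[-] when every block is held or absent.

towers=[A; C/F; E; G/D] holding=B

before: towers=[A; B; C/F; E; G/D] holding=-
pre[pickup(B)]: clear(B) ok, ontable(B) ok, handempty ok
all met → apply pickup(B)
after:  towers=[A; C/F; E; G/D] holding=B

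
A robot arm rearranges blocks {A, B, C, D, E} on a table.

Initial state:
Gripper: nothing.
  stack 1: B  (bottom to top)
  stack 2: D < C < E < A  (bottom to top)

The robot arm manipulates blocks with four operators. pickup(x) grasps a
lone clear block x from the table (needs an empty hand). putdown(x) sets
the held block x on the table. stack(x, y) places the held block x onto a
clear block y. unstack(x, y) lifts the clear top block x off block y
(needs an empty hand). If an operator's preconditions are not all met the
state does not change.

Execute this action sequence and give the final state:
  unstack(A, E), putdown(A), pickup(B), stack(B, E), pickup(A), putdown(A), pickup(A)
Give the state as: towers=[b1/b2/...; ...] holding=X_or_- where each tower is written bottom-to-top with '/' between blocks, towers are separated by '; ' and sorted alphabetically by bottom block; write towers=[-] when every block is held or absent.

step 1 (unstack(A, E)): towers=[B; D/C/E] holding=A
step 2 (putdown(A)): towers=[A; B; D/C/E] holding=-
step 3 (pickup(B)): towers=[A; D/C/E] holding=B
step 4 (stack(B, E)): towers=[A; D/C/E/B] holding=-
step 5 (pickup(A)): towers=[D/C/E/B] holding=A
step 6 (putdown(A)): towers=[A; D/C/E/B] holding=-
step 7 (pickup(A)): towers=[D/C/E/B] holding=A

towers=[D/C/E/B] holding=A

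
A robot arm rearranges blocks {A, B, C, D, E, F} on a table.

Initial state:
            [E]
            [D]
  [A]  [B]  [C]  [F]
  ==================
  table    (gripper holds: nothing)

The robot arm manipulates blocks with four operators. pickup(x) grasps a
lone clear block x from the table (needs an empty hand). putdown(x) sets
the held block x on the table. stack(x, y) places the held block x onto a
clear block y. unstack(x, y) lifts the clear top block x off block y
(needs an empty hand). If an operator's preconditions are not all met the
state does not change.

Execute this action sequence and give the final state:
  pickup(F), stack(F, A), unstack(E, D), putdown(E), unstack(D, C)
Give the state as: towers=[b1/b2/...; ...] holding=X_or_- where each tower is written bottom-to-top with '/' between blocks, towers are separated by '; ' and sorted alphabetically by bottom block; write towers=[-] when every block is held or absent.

towers=[A/F; B; C; E] holding=D

step 1 (pickup(F)): towers=[A; B; C/D/E] holding=F
step 2 (stack(F, A)): towers=[A/F; B; C/D/E] holding=-
step 3 (unstack(E, D)): towers=[A/F; B; C/D] holding=E
step 4 (putdown(E)): towers=[A/F; B; C/D; E] holding=-
step 5 (unstack(D, C)): towers=[A/F; B; C; E] holding=D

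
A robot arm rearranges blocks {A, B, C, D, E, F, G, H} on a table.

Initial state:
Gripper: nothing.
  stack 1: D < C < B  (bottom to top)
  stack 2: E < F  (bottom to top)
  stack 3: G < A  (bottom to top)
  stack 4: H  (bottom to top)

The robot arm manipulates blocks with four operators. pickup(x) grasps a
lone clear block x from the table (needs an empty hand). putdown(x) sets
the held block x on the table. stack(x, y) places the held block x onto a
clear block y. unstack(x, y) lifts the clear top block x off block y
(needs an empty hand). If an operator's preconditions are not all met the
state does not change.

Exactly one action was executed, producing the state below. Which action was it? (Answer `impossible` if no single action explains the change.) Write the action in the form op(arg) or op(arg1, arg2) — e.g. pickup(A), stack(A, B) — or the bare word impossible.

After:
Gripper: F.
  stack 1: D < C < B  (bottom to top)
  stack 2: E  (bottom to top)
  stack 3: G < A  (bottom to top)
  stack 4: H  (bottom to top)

unstack(F, E)

target: towers=[D/C/B; E; G/A; H] holding=F
     unstack(A, G) → towers=[D/C/B; E/F; G; H] holding=A
         pickup(H) → towers=[D/C/B; E/F; G/A] holding=H
     unstack(B, C) → towers=[D/C; E/F; G/A; H] holding=B
     unstack(F, E) → towers=[D/C/B; E; G/A; H] holding=F  ← match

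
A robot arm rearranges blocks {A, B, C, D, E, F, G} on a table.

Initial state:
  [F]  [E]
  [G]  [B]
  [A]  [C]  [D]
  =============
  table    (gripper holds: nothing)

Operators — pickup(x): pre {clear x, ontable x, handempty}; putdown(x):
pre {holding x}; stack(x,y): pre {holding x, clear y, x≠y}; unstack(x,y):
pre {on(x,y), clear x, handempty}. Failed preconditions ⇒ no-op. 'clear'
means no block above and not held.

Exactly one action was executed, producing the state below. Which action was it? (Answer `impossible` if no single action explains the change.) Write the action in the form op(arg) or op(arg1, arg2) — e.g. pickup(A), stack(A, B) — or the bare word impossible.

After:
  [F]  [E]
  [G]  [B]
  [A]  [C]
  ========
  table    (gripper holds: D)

target: towers=[A/G/F; C/B/E] holding=D
     unstack(F, G) → towers=[A/G; C/B/E; D] holding=F
         pickup(D) → towers=[A/G/F; C/B/E] holding=D  ← match
     unstack(E, B) → towers=[A/G/F; C/B; D] holding=E

pickup(D)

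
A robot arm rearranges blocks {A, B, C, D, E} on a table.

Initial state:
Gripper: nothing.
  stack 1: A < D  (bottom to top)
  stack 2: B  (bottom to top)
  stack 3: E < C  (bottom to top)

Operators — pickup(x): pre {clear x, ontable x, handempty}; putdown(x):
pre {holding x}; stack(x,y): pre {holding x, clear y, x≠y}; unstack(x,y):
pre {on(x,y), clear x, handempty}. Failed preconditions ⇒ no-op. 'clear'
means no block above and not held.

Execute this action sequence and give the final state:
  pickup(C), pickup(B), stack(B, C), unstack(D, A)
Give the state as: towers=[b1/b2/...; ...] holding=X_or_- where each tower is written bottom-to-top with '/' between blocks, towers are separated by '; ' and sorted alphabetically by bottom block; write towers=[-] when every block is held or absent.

towers=[A; E/C/B] holding=D

step 1 (pickup(C)) [no-op]: towers=[A/D; B; E/C] holding=-
step 2 (pickup(B)): towers=[A/D; E/C] holding=B
step 3 (stack(B, C)): towers=[A/D; E/C/B] holding=-
step 4 (unstack(D, A)): towers=[A; E/C/B] holding=D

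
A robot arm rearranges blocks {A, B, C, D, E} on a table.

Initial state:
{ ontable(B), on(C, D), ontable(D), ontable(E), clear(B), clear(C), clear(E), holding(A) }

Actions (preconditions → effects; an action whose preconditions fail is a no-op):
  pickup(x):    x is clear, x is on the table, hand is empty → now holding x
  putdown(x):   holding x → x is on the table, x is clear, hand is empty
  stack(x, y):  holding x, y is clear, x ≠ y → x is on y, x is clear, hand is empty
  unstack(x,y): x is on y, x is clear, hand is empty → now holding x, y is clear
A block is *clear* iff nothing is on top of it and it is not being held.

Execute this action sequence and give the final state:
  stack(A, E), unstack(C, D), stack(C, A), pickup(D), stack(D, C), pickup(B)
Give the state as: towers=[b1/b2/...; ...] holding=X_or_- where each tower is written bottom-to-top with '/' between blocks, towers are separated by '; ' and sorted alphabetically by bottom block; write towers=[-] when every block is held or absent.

towers=[E/A/C/D] holding=B

step 1 (stack(A, E)): towers=[B; D/C; E/A] holding=-
step 2 (unstack(C, D)): towers=[B; D; E/A] holding=C
step 3 (stack(C, A)): towers=[B; D; E/A/C] holding=-
step 4 (pickup(D)): towers=[B; E/A/C] holding=D
step 5 (stack(D, C)): towers=[B; E/A/C/D] holding=-
step 6 (pickup(B)): towers=[E/A/C/D] holding=B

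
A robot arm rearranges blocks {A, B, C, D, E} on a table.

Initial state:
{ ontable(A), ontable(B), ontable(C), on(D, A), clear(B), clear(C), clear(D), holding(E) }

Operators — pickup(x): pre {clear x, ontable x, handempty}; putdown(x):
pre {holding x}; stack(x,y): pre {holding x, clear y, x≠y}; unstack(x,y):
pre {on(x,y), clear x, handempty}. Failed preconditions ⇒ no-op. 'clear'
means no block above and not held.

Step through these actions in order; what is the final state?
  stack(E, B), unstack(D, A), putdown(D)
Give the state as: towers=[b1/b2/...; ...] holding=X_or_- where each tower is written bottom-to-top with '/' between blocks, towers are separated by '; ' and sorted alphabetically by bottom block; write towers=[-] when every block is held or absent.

step 1 (stack(E, B)): towers=[A/D; B/E; C] holding=-
step 2 (unstack(D, A)): towers=[A; B/E; C] holding=D
step 3 (putdown(D)): towers=[A; B/E; C; D] holding=-

towers=[A; B/E; C; D] holding=-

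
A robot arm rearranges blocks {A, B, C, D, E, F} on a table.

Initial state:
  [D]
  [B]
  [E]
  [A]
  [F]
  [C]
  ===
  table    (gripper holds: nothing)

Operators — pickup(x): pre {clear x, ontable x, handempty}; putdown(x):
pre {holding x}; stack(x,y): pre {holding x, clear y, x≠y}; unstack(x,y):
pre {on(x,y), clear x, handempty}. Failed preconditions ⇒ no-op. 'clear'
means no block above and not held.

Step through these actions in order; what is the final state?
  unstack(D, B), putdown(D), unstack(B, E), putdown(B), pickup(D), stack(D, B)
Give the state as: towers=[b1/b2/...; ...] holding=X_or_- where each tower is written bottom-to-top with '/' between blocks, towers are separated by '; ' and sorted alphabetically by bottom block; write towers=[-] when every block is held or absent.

towers=[B/D; C/F/A/E] holding=-

step 1 (unstack(D, B)): towers=[C/F/A/E/B] holding=D
step 2 (putdown(D)): towers=[C/F/A/E/B; D] holding=-
step 3 (unstack(B, E)): towers=[C/F/A/E; D] holding=B
step 4 (putdown(B)): towers=[B; C/F/A/E; D] holding=-
step 5 (pickup(D)): towers=[B; C/F/A/E] holding=D
step 6 (stack(D, B)): towers=[B/D; C/F/A/E] holding=-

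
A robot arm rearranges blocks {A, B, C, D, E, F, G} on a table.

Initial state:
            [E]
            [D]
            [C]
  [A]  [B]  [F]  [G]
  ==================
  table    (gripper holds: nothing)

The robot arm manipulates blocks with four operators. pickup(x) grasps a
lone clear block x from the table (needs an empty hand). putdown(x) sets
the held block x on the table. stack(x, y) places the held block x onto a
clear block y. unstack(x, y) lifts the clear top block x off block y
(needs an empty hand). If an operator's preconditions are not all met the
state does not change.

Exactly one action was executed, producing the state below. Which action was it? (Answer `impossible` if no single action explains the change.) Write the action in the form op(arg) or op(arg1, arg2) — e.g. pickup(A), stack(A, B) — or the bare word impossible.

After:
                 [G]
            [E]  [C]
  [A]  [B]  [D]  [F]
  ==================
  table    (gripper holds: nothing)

impossible

target: towers=[A; B; D/E; F/C/G] holding=-
         pickup(B) → towers=[A; F/C/D/E; G] holding=B
         pickup(G) → towers=[A; B; F/C/D/E] holding=G
         pickup(A) → towers=[B; F/C/D/E; G] holding=A
     unstack(E, D) → towers=[A; B; F/C/D; G] holding=E
none of the 4 applicable actions match → impossible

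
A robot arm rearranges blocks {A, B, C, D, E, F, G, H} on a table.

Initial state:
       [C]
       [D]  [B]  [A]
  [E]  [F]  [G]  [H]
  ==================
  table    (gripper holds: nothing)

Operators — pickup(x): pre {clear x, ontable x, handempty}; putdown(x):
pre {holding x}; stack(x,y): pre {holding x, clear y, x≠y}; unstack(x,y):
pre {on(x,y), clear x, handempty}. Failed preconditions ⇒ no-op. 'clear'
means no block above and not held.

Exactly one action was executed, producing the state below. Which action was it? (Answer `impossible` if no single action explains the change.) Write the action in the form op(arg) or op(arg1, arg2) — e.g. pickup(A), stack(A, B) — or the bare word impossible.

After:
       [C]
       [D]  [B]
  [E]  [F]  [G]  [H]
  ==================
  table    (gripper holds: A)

target: towers=[E; F/D/C; G/B; H] holding=A
     unstack(A, H) → towers=[E; F/D/C; G/B; H] holding=A  ← match
         pickup(E) → towers=[F/D/C; G/B; H/A] holding=E
     unstack(B, G) → towers=[E; F/D/C; G; H/A] holding=B
     unstack(C, D) → towers=[E; F/D; G/B; H/A] holding=C

unstack(A, H)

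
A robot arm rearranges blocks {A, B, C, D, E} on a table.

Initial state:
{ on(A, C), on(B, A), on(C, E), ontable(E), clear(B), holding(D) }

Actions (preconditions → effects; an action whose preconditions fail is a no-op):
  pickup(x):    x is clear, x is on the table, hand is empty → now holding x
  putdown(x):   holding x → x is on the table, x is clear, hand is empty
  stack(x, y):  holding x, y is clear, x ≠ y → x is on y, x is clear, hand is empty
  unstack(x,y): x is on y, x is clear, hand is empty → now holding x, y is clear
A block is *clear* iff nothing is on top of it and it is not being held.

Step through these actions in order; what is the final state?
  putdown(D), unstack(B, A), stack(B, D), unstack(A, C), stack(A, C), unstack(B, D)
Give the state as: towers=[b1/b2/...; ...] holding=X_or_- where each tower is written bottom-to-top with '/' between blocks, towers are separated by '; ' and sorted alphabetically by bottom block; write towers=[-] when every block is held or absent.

towers=[D; E/C/A] holding=B

step 1 (putdown(D)): towers=[D; E/C/A/B] holding=-
step 2 (unstack(B, A)): towers=[D; E/C/A] holding=B
step 3 (stack(B, D)): towers=[D/B; E/C/A] holding=-
step 4 (unstack(A, C)): towers=[D/B; E/C] holding=A
step 5 (stack(A, C)): towers=[D/B; E/C/A] holding=-
step 6 (unstack(B, D)): towers=[D; E/C/A] holding=B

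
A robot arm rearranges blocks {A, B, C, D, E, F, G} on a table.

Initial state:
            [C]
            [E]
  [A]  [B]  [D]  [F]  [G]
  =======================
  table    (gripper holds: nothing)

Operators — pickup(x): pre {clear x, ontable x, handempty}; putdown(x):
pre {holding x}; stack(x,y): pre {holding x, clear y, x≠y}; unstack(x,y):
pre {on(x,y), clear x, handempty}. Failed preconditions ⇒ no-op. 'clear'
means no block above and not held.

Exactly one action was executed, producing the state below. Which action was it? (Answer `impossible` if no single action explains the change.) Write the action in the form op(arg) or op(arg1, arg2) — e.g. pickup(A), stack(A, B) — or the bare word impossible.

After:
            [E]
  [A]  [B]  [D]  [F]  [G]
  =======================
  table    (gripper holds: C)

unstack(C, E)

target: towers=[A; B; D/E; F; G] holding=C
         pickup(B) → towers=[A; D/E/C; F; G] holding=B
         pickup(F) → towers=[A; B; D/E/C; G] holding=F
         pickup(G) → towers=[A; B; D/E/C; F] holding=G
         pickup(A) → towers=[B; D/E/C; F; G] holding=A
     unstack(C, E) → towers=[A; B; D/E; F; G] holding=C  ← match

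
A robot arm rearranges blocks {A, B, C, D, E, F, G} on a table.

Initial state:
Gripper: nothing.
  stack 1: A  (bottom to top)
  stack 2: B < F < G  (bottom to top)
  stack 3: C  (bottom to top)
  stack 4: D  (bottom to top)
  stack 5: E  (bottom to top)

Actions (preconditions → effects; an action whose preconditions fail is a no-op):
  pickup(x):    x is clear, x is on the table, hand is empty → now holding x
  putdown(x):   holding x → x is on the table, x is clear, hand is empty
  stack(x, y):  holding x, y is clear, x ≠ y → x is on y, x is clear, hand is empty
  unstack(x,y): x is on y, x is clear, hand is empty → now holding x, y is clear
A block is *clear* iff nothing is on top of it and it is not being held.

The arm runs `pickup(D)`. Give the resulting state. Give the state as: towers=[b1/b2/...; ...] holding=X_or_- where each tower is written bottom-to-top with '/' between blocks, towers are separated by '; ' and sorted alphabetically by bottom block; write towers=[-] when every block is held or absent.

before: towers=[A; B/F/G; C; D; E] holding=-
pre[pickup(D)]: clear(D) ok, ontable(D) ok, handempty ok
all met → apply pickup(D)
after:  towers=[A; B/F/G; C; E] holding=D

towers=[A; B/F/G; C; E] holding=D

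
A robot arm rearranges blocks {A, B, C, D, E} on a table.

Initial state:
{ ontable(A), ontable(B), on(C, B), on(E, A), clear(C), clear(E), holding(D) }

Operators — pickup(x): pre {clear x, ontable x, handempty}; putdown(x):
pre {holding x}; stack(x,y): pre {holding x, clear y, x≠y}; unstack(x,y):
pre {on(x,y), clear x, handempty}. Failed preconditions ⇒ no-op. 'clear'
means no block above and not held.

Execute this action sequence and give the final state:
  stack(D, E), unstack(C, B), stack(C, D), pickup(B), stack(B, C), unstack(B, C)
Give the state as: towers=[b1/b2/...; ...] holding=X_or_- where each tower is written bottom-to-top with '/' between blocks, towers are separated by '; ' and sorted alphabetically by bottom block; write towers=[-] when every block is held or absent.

towers=[A/E/D/C] holding=B

step 1 (stack(D, E)): towers=[A/E/D; B/C] holding=-
step 2 (unstack(C, B)): towers=[A/E/D; B] holding=C
step 3 (stack(C, D)): towers=[A/E/D/C; B] holding=-
step 4 (pickup(B)): towers=[A/E/D/C] holding=B
step 5 (stack(B, C)): towers=[A/E/D/C/B] holding=-
step 6 (unstack(B, C)): towers=[A/E/D/C] holding=B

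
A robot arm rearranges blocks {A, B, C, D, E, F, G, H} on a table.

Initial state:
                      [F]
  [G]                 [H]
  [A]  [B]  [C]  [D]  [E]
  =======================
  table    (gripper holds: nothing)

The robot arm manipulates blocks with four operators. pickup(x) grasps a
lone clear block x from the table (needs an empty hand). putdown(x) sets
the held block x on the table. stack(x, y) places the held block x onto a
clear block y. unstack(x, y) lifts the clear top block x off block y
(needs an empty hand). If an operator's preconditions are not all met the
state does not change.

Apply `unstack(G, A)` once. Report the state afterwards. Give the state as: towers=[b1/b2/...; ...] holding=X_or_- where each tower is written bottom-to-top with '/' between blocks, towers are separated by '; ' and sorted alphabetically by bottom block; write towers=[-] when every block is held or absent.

towers=[A; B; C; D; E/H/F] holding=G

before: towers=[A/G; B; C; D; E/H/F] holding=-
pre[unstack(G, A)]: on(G,A) ✓, clear(G) ✓, handempty ✓
all met → apply unstack(G, A)
after:  towers=[A; B; C; D; E/H/F] holding=G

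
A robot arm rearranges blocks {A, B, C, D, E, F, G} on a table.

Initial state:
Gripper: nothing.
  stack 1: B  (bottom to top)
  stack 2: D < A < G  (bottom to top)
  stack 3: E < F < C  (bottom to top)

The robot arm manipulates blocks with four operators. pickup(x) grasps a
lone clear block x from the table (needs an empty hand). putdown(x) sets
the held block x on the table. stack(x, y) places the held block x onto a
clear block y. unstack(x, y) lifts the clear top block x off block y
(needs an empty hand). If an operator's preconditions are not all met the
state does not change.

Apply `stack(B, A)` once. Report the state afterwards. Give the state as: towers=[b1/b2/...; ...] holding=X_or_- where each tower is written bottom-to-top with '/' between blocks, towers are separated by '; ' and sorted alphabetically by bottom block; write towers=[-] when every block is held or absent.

before: towers=[B; D/A/G; E/F/C] holding=-
pre[stack(B, A)]: holding(B) ✗, clear(A) ✗, B≠A ✓
holding(B), clear(A) unmet → stack(B, A) is a no-op
after:  towers=[B; D/A/G; E/F/C] holding=-

towers=[B; D/A/G; E/F/C] holding=-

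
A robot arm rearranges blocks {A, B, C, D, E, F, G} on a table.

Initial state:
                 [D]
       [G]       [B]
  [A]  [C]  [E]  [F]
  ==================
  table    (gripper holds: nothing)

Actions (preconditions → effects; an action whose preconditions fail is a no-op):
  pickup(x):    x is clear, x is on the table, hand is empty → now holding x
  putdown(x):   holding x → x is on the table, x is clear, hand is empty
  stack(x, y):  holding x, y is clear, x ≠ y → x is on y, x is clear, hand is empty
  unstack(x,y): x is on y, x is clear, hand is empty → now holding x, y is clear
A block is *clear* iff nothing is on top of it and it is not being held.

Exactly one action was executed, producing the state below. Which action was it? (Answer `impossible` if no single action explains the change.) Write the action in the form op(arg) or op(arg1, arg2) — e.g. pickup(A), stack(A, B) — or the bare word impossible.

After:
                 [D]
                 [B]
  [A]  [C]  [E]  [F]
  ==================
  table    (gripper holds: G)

target: towers=[A; C; E; F/B/D] holding=G
     unstack(G, C) → towers=[A; C; E; F/B/D] holding=G  ← match
     unstack(D, B) → towers=[A; C/G; E; F/B] holding=D
         pickup(A) → towers=[C/G; E; F/B/D] holding=A
         pickup(E) → towers=[A; C/G; F/B/D] holding=E

unstack(G, C)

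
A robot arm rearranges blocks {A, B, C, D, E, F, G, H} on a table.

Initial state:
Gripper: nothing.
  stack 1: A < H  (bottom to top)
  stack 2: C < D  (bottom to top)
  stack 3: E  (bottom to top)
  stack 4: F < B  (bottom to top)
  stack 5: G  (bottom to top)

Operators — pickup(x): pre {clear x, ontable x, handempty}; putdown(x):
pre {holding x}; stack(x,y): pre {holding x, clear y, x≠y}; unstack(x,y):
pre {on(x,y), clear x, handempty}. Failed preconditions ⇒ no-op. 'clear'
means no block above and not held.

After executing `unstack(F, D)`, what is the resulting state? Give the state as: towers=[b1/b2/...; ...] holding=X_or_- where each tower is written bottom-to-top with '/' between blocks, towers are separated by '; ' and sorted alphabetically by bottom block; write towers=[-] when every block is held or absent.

towers=[A/H; C/D; E; F/B; G] holding=-

before: towers=[A/H; C/D; E; F/B; G] holding=-
pre[unstack(F, D)]: on(F,D) fail, clear(F) fail, handempty ok
on(F,D), clear(F) unmet → unstack(F, D) is a no-op
after:  towers=[A/H; C/D; E; F/B; G] holding=-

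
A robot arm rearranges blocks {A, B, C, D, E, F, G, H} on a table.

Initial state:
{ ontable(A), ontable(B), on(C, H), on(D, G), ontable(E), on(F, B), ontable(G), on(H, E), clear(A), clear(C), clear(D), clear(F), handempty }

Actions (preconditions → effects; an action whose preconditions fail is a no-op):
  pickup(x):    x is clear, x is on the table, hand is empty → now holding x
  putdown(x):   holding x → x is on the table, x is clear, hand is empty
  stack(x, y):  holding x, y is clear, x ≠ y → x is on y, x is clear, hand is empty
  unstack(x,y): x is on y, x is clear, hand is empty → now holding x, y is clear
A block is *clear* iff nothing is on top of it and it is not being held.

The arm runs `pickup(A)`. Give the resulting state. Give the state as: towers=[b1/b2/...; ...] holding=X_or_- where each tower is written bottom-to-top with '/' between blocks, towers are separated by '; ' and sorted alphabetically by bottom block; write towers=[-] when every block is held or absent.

before: towers=[A; B/F; E/H/C; G/D] holding=-
pre[pickup(A)]: clear(A) ok, ontable(A) ok, handempty ok
all met → apply pickup(A)
after:  towers=[B/F; E/H/C; G/D] holding=A

towers=[B/F; E/H/C; G/D] holding=A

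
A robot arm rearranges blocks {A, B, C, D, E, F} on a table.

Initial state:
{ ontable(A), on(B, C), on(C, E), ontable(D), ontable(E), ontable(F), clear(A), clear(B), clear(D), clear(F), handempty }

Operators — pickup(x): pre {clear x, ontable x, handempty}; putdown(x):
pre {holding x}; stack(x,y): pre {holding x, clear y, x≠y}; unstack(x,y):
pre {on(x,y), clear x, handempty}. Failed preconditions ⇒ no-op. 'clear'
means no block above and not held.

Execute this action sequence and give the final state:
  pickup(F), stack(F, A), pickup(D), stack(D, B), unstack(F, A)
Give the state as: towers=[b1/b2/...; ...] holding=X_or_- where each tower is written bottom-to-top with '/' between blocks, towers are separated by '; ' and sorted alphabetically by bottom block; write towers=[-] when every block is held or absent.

towers=[A; E/C/B/D] holding=F

step 1 (pickup(F)): towers=[A; D; E/C/B] holding=F
step 2 (stack(F, A)): towers=[A/F; D; E/C/B] holding=-
step 3 (pickup(D)): towers=[A/F; E/C/B] holding=D
step 4 (stack(D, B)): towers=[A/F; E/C/B/D] holding=-
step 5 (unstack(F, A)): towers=[A; E/C/B/D] holding=F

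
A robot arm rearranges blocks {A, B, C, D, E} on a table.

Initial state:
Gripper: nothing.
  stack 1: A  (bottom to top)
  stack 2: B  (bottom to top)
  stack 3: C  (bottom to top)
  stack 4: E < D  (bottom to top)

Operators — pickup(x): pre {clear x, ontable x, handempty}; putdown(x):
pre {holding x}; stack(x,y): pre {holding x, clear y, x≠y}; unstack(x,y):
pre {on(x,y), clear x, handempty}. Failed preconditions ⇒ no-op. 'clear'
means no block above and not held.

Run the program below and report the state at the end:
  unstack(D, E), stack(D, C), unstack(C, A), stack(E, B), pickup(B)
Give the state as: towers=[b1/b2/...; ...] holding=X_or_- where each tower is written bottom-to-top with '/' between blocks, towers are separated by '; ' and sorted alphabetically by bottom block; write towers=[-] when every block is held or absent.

towers=[A; C/D; E] holding=B

step 1 (unstack(D, E)): towers=[A; B; C; E] holding=D
step 2 (stack(D, C)): towers=[A; B; C/D; E] holding=-
step 3 (unstack(C, A)) [no-op]: towers=[A; B; C/D; E] holding=-
step 4 (stack(E, B)) [no-op]: towers=[A; B; C/D; E] holding=-
step 5 (pickup(B)): towers=[A; C/D; E] holding=B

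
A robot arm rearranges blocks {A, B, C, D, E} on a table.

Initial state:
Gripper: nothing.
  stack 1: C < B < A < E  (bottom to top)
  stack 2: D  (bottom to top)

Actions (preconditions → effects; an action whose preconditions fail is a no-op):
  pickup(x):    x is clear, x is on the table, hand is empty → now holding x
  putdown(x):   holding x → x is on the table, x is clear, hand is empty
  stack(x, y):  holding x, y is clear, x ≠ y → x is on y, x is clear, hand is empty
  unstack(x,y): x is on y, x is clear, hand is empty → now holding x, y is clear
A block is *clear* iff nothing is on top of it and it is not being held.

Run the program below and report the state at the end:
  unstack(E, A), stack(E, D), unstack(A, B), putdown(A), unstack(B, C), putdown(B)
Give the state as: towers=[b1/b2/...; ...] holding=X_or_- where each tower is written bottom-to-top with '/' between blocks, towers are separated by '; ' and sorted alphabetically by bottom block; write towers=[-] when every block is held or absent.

step 1 (unstack(E, A)): towers=[C/B/A; D] holding=E
step 2 (stack(E, D)): towers=[C/B/A; D/E] holding=-
step 3 (unstack(A, B)): towers=[C/B; D/E] holding=A
step 4 (putdown(A)): towers=[A; C/B; D/E] holding=-
step 5 (unstack(B, C)): towers=[A; C; D/E] holding=B
step 6 (putdown(B)): towers=[A; B; C; D/E] holding=-

towers=[A; B; C; D/E] holding=-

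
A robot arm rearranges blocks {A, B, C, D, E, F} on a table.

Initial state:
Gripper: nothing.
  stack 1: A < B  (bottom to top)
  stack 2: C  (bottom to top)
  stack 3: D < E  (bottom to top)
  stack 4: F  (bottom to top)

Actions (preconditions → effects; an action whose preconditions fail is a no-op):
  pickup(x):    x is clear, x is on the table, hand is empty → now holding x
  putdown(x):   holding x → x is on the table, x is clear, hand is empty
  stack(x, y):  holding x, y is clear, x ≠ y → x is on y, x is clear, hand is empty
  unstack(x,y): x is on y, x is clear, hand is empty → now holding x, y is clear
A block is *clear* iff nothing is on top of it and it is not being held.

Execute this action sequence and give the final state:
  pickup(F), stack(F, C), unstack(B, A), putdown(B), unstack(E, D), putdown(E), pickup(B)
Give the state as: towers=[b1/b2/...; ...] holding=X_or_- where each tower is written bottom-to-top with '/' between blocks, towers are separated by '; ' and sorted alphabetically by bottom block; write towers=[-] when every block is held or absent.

towers=[A; C/F; D; E] holding=B

step 1 (pickup(F)): towers=[A/B; C; D/E] holding=F
step 2 (stack(F, C)): towers=[A/B; C/F; D/E] holding=-
step 3 (unstack(B, A)): towers=[A; C/F; D/E] holding=B
step 4 (putdown(B)): towers=[A; B; C/F; D/E] holding=-
step 5 (unstack(E, D)): towers=[A; B; C/F; D] holding=E
step 6 (putdown(E)): towers=[A; B; C/F; D; E] holding=-
step 7 (pickup(B)): towers=[A; C/F; D; E] holding=B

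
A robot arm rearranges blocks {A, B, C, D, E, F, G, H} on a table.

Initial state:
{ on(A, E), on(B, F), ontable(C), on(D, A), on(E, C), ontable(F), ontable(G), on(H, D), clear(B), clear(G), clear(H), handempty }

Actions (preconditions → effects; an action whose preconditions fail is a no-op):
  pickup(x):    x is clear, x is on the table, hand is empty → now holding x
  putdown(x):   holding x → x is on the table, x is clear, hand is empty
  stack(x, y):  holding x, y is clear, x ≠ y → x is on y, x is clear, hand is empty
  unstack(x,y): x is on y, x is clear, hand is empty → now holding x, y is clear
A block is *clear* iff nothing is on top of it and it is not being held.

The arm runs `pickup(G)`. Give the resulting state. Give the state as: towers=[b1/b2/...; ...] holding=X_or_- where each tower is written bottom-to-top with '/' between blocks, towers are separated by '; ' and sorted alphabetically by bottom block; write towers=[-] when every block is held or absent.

before: towers=[C/E/A/D/H; F/B; G] holding=-
pre[pickup(G)]: clear(G) ✓, ontable(G) ✓, handempty ✓
all met → apply pickup(G)
after:  towers=[C/E/A/D/H; F/B] holding=G

towers=[C/E/A/D/H; F/B] holding=G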